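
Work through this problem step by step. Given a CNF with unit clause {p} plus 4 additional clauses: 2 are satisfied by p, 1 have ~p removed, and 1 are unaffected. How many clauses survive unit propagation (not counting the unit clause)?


Satisfied (removed): 2
Shortened (remain): 1
Unchanged (remain): 1
Remaining = 1 + 1 = 2

2


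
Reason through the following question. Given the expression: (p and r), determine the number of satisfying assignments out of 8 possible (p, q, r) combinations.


Check all 8 assignments:
p=0, q=0, r=0: 0
p=0, q=0, r=1: 0
p=0, q=1, r=0: 0
p=0, q=1, r=1: 0
p=1, q=0, r=0: 0
p=1, q=0, r=1: 1
p=1, q=1, r=0: 0
p=1, q=1, r=1: 1
Count of True = 2

2


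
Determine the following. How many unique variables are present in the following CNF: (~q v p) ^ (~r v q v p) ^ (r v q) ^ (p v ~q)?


Identify each variable that appears in the formula.
Variables found: p, q, r
Count = 3

3


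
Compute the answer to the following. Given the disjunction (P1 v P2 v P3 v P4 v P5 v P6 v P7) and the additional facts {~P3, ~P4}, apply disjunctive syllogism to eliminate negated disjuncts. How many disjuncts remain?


Original disjuncts (7): P1, P2, P3, P4, P5, P6, P7
Negated (eliminate): ~P3, ~P4
Remaining disjuncts: P1, P2, P5, P6, P7
Count = 7 - 2 = 5

5


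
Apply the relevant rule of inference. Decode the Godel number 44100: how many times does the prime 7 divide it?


Factorize 44100 by dividing by 7 repeatedly.
Division steps: 7 divides 44100 exactly 2 time(s).
Exponent of 7 = 2

2


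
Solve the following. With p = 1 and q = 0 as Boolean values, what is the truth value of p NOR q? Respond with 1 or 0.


p = 1, q = 0
Operation: p NOR q
Evaluate: 1 NOR 0 = 0

0


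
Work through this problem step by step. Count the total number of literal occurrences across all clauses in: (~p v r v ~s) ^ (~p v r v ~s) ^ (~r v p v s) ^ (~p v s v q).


Counting literals in each clause:
Clause 1: 3 literal(s)
Clause 2: 3 literal(s)
Clause 3: 3 literal(s)
Clause 4: 3 literal(s)
Total = 12

12


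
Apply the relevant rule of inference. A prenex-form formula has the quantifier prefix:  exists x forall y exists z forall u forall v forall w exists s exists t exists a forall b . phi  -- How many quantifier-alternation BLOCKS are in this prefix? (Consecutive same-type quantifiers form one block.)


Quantifier-type sequence: E A E A A A E E E A  (A=forall, E=exists)
Group into maximal same-type runs:
  Ex1 | Ax1 | Ex1 | Ax3 | Ex3 | Ax1
Number of blocks = 6

6


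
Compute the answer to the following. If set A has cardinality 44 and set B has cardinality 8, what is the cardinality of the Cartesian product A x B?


The Cartesian product A x B contains all ordered pairs (a, b).
|A x B| = |A| * |B| = 44 * 8 = 352

352


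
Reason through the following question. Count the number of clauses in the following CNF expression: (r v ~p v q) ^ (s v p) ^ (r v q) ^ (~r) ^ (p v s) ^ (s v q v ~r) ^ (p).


A CNF formula is a conjunction of clauses.
Clauses are separated by ^.
Counting the conjuncts: 7 clauses.

7


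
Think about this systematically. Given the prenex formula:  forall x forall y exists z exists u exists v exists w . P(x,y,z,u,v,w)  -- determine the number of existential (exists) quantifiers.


Quantifier prefix: forall x forall y exists z exists u exists v exists w
Mark each quantifier type:
  U U E E E E
Universal count = 2, Existential count = 4
Asked for existential (exists) quantifiers: 4

4


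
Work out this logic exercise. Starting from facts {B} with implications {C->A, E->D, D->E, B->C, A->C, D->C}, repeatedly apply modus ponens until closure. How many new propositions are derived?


Initial facts: {B}
Apply modus ponens to closure:
  B and B->C  =>  C
  C and C->A  =>  A
Final known: {A, B, C}
New propositions: {A, C}
Count = 2

2


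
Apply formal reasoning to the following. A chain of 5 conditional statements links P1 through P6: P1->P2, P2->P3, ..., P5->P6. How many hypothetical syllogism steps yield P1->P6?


With 5 implications in a chain connecting 6 propositions:
P1->P2, P2->P3, ..., P5->P6
Steps needed = (number of implications) - 1 = 5 - 1 = 4

4


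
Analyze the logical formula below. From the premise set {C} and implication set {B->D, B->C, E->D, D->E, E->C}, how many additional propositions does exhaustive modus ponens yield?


Initial facts: {C}
Apply modus ponens to closure:
  (no implication fires)
Final known: {C}
New propositions: {(none)}
Count = 0

0


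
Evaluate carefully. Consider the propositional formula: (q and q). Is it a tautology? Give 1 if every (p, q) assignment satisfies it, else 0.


Check all 4 assignments:
p=0, q=0: 0
p=0, q=1: 1
p=1, q=0: 0
p=1, q=1: 1
Satisfying count = 2/4.
Tautology iff count = 4: no.

0


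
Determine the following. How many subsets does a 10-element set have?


The power set of a set with n elements has 2^n elements.
|P(S)| = 2^10 = 1024

1024


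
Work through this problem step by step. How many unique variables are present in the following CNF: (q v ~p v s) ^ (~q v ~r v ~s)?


Identify each variable that appears in the formula.
Variables found: p, q, r, s
Count = 4

4


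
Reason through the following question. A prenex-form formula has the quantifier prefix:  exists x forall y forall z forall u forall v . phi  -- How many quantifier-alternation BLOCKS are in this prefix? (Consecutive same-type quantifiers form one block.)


Quantifier-type sequence: E A A A A  (A=forall, E=exists)
Group into maximal same-type runs:
  Ex1 | Ax4
Number of blocks = 2

2


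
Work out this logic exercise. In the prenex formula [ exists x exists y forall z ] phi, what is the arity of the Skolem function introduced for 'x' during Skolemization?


Quantifier prefix: exists x exists y forall z
'x' is existentially quantified at position 1.
No universal quantifiers precede it.
Skolem function arity = 0 (a Skolem constant)

0


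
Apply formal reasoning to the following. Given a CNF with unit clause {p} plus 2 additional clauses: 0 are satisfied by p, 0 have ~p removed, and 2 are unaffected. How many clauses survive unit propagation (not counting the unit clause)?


Satisfied (removed): 0
Shortened (remain): 0
Unchanged (remain): 2
Remaining = 0 + 2 = 2

2


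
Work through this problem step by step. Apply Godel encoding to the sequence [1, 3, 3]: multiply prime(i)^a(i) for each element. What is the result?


Encode each element as an exponent of the corresponding prime:
  2^1 = 2
  3^3 = 27
  5^3 = 125
Product = 2 * 27 * 125 = 6750

6750


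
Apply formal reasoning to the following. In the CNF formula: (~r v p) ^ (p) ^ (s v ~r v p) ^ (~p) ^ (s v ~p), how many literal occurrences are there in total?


Counting literals in each clause:
Clause 1: 2 literal(s)
Clause 2: 1 literal(s)
Clause 3: 3 literal(s)
Clause 4: 1 literal(s)
Clause 5: 2 literal(s)
Total = 9

9


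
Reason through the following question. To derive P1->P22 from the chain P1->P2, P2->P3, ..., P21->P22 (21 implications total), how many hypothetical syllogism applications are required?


With 21 implications in a chain connecting 22 propositions:
P1->P2, P2->P3, ..., P21->P22
Steps needed = (number of implications) - 1 = 21 - 1 = 20

20


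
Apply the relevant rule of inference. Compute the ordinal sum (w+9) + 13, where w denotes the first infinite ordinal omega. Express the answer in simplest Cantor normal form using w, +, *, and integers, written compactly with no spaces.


Compute (w+9) + 13.
Ordinal + is associative but NOT commutative; for finite n>0, n + w = w but w + n stays w+n.
By associativity: (w+9) + 13 = w + (9+13) = w+22.
Result = w+22

w+22


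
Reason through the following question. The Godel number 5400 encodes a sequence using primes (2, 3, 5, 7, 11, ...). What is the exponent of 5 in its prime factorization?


Factorize 5400 by dividing by 5 repeatedly.
Division steps: 5 divides 5400 exactly 2 time(s).
Exponent of 5 = 2

2


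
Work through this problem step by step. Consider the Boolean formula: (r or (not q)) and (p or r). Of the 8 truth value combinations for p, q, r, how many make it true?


Evaluate all 8 assignments for p, q, r:
p=0, q=0, r=0: 0
p=0, q=0, r=1: 1
p=0, q=1, r=0: 0
p=0, q=1, r=1: 1
p=1, q=0, r=0: 1
p=1, q=0, r=1: 1
p=1, q=1, r=0: 0
p=1, q=1, r=1: 1
Satisfying count = 5

5


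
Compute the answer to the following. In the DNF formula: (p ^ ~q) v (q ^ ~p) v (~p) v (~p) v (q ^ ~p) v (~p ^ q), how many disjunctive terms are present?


A DNF formula is a disjunction of terms (conjunctions).
Terms are separated by v.
Counting the disjuncts: 6 terms.

6


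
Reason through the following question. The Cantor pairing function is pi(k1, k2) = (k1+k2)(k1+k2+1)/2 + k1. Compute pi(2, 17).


k1 + k2 = 19
(k1+k2)(k1+k2+1)/2 = 19 * 20 / 2 = 190
pi = 190 + 2 = 192

192


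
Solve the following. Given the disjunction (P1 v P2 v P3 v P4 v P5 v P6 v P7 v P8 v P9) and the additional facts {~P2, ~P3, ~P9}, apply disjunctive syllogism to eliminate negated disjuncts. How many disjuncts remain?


Original disjuncts (9): P1, P2, P3, P4, P5, P6, P7, P8, P9
Negated (eliminate): ~P2, ~P3, ~P9
Remaining disjuncts: P1, P4, P5, P6, P7, P8
Count = 9 - 3 = 6

6


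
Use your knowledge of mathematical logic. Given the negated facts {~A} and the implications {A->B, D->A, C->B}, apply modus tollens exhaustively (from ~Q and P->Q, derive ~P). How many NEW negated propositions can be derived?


Initial negated facts: {~A}
Apply modus tollens to closure:
  ~A and D->A  =>  ~D
Final negated: {~A, ~D}
New negations: {~D}
Count = 1

1


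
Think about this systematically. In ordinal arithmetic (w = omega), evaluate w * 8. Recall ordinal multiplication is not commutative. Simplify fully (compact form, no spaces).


Compute w * 8.
Ordinal * is associative and left-distributive over +, but NOT commutative; for finite n>1, n*w = w but w*n stays w*n.
w * 8 means 8 copies of w concatenated: w*8.
Result = w*8

w*8


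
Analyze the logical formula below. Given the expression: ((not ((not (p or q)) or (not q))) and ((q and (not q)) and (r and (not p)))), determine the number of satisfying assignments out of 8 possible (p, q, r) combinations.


Check all 8 assignments:
p=0, q=0, r=0: 0
p=0, q=0, r=1: 0
p=0, q=1, r=0: 0
p=0, q=1, r=1: 0
p=1, q=0, r=0: 0
p=1, q=0, r=1: 0
p=1, q=1, r=0: 0
p=1, q=1, r=1: 0
Count of True = 0

0


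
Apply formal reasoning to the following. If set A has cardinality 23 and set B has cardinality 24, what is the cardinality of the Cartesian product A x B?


The Cartesian product A x B contains all ordered pairs (a, b).
|A x B| = |A| * |B| = 23 * 24 = 552

552


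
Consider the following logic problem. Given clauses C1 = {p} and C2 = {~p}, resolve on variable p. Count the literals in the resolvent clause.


Remove p from C1 and ~p from C2.
C1 remainder: {}
C2 remainder: {}
Union (resolvent): {} (empty clause)
Resolvent has 0 literal(s).

0


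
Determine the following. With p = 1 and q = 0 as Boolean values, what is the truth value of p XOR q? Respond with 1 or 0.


p = 1, q = 0
Operation: p XOR q
Evaluate: 1 XOR 0 = 1

1


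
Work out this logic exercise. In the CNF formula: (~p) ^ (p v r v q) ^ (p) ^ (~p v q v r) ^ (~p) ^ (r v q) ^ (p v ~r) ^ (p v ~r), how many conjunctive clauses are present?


A CNF formula is a conjunction of clauses.
Clauses are separated by ^.
Counting the conjuncts: 8 clauses.

8


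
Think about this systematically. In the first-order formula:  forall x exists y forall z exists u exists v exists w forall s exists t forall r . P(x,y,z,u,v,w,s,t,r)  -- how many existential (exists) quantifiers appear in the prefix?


Quantifier prefix: forall x exists y forall z exists u exists v exists w forall s exists t forall r
Mark each quantifier type:
  U E U E E E U E U
Universal count = 4, Existential count = 5
Asked for existential (exists) quantifiers: 5

5


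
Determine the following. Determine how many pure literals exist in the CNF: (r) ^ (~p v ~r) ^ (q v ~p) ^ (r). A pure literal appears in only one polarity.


Check each variable for pure literal status:
p: pure negative
q: pure positive
r: mixed (not pure)
Pure literal count = 2

2


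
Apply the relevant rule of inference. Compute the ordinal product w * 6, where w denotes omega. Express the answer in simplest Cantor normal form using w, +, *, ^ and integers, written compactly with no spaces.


Compute w * 6.
Ordinal * is associative and left-distributive over +, but NOT commutative; for finite n>1, n*w = w but w*n stays w*n.
w * 6 means 6 copies of w concatenated: w*6.
Result = w*6

w*6


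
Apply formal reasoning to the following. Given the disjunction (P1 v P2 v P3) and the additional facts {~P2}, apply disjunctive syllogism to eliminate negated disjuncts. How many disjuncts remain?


Original disjuncts (3): P1, P2, P3
Negated (eliminate): ~P2
Remaining disjuncts: P1, P3
Count = 3 - 1 = 2

2


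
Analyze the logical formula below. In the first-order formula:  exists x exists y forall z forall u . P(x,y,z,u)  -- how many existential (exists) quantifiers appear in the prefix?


Quantifier prefix: exists x exists y forall z forall u
Mark each quantifier type:
  E E U U
Universal count = 2, Existential count = 2
Asked for existential (exists) quantifiers: 2

2


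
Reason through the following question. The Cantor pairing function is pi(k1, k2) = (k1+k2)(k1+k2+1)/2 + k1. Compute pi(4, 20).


k1 + k2 = 24
(k1+k2)(k1+k2+1)/2 = 24 * 25 / 2 = 300
pi = 300 + 4 = 304

304


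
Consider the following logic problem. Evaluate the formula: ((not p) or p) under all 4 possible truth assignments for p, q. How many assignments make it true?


Check all 4 assignments:
p=0, q=0: 1
p=0, q=1: 1
p=1, q=0: 1
p=1, q=1: 1
Count of True = 4

4


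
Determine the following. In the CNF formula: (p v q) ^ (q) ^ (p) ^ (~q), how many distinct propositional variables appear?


Identify each variable that appears in the formula.
Variables found: p, q
Count = 2

2


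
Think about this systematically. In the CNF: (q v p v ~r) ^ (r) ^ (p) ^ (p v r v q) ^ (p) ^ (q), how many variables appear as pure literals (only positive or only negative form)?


Check each variable for pure literal status:
p: pure positive
q: pure positive
r: mixed (not pure)
Pure literal count = 2

2


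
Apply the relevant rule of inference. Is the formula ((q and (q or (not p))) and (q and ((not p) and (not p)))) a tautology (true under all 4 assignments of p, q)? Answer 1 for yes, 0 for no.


Check all 4 assignments:
p=0, q=0: 0
p=0, q=1: 1
p=1, q=0: 0
p=1, q=1: 0
Satisfying count = 1/4.
Tautology iff count = 4: no.

0


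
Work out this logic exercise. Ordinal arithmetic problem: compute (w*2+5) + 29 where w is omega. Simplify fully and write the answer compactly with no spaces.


Compute (w*2+5) + 29.
Ordinal + is associative but NOT commutative; for finite n>0, n + w = w but w + n stays w+n.
By associativity: (w*2+5) + 29 = w*2 + (5+29) = w*2+34.
Result = w*2+34

w*2+34


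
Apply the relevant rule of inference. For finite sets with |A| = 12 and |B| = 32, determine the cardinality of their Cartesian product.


The Cartesian product A x B contains all ordered pairs (a, b).
|A x B| = |A| * |B| = 12 * 32 = 384

384


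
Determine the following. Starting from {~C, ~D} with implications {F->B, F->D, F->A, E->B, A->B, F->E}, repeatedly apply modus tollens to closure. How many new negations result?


Initial negated facts: {~C, ~D}
Apply modus tollens to closure:
  ~D and F->D  =>  ~F
Final negated: {~C, ~D, ~F}
New negations: {~F}
Count = 1

1


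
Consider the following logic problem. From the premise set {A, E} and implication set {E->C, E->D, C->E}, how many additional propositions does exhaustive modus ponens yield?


Initial facts: {A, E}
Apply modus ponens to closure:
  E and E->C  =>  C
  E and E->D  =>  D
Final known: {A, C, D, E}
New propositions: {C, D}
Count = 2

2


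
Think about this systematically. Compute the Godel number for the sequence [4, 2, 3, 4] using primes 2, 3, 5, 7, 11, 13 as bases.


Encode each element as an exponent of the corresponding prime:
  2^4 = 16
  3^2 = 9
  5^3 = 125
  7^4 = 2401
Product = 16 * 9 * 125 * 2401 = 43218000

43218000


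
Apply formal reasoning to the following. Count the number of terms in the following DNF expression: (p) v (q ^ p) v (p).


A DNF formula is a disjunction of terms (conjunctions).
Terms are separated by v.
Counting the disjuncts: 3 terms.

3


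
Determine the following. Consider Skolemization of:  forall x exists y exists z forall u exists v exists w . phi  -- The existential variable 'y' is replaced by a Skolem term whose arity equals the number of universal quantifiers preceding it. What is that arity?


Quantifier prefix: forall x exists y exists z forall u exists v exists w
'y' is existentially quantified at position 2.
Universal variables preceding it: x
Skolem function arity = 1

1


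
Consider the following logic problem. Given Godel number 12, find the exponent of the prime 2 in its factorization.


Factorize 12 by dividing by 2 repeatedly.
Division steps: 2 divides 12 exactly 2 time(s).
Exponent of 2 = 2

2


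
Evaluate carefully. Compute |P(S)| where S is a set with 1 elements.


The power set of a set with n elements has 2^n elements.
|P(S)| = 2^1 = 2

2


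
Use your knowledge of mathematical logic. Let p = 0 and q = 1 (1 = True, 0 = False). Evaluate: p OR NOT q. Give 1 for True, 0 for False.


p = 0, q = 1
Operation: p OR NOT q
Evaluate: 0 OR NOT 1 = 0

0


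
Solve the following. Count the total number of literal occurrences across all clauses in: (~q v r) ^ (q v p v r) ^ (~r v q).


Counting literals in each clause:
Clause 1: 2 literal(s)
Clause 2: 3 literal(s)
Clause 3: 2 literal(s)
Total = 7

7


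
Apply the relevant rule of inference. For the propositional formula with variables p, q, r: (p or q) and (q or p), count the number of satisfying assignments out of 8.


Evaluate all 8 assignments for p, q, r:
p=0, q=0, r=0: 0
p=0, q=0, r=1: 0
p=0, q=1, r=0: 1
p=0, q=1, r=1: 1
p=1, q=0, r=0: 1
p=1, q=0, r=1: 1
p=1, q=1, r=0: 1
p=1, q=1, r=1: 1
Satisfying count = 6

6


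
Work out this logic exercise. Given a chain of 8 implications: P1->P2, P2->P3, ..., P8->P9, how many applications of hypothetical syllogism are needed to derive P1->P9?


With 8 implications in a chain connecting 9 propositions:
P1->P2, P2->P3, ..., P8->P9
Steps needed = (number of implications) - 1 = 8 - 1 = 7

7


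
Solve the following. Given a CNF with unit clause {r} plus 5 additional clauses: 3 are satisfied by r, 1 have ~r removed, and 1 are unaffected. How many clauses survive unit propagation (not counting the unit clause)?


Satisfied (removed): 3
Shortened (remain): 1
Unchanged (remain): 1
Remaining = 1 + 1 = 2

2


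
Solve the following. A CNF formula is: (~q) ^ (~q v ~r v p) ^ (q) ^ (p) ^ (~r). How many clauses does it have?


A CNF formula is a conjunction of clauses.
Clauses are separated by ^.
Counting the conjuncts: 5 clauses.

5


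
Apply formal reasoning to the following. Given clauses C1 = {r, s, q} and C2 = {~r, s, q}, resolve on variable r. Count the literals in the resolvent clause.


Remove r from C1 and ~r from C2.
C1 remainder: {s, q}
C2 remainder: {s, q}
Union (resolvent): {q, s}
Resolvent has 2 literal(s).

2


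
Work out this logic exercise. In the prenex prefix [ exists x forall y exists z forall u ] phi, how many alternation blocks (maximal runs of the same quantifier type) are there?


Quantifier-type sequence: E A E A  (A=forall, E=exists)
Group into maximal same-type runs:
  Ex1 | Ax1 | Ex1 | Ax1
Number of blocks = 4

4


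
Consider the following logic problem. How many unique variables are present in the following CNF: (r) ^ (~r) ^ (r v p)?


Identify each variable that appears in the formula.
Variables found: p, r
Count = 2

2


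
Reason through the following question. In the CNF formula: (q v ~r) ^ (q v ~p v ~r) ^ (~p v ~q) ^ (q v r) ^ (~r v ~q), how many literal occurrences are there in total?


Counting literals in each clause:
Clause 1: 2 literal(s)
Clause 2: 3 literal(s)
Clause 3: 2 literal(s)
Clause 4: 2 literal(s)
Clause 5: 2 literal(s)
Total = 11

11


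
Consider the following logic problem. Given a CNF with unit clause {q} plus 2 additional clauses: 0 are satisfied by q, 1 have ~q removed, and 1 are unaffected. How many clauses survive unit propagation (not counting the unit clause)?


Satisfied (removed): 0
Shortened (remain): 1
Unchanged (remain): 1
Remaining = 1 + 1 = 2

2


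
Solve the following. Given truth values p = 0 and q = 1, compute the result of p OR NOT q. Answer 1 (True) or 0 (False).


p = 0, q = 1
Operation: p OR NOT q
Evaluate: 0 OR NOT 1 = 0

0


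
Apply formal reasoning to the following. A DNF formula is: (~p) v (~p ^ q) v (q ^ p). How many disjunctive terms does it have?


A DNF formula is a disjunction of terms (conjunctions).
Terms are separated by v.
Counting the disjuncts: 3 terms.

3


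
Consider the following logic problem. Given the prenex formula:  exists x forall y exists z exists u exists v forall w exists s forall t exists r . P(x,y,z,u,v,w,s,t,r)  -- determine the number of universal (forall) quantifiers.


Quantifier prefix: exists x forall y exists z exists u exists v forall w exists s forall t exists r
Mark each quantifier type:
  E U E E E U E U E
Universal count = 3, Existential count = 6
Asked for universal (forall) quantifiers: 3

3


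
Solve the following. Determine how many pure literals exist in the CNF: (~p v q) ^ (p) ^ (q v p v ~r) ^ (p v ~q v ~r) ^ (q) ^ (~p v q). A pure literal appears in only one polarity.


Check each variable for pure literal status:
p: mixed (not pure)
q: mixed (not pure)
r: pure negative
Pure literal count = 1

1


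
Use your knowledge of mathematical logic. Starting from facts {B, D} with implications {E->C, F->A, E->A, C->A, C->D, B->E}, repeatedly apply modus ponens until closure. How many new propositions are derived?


Initial facts: {B, D}
Apply modus ponens to closure:
  B and B->E  =>  E
  E and E->C  =>  C
  E and E->A  =>  A
Final known: {A, B, C, D, E}
New propositions: {A, C, E}
Count = 3

3


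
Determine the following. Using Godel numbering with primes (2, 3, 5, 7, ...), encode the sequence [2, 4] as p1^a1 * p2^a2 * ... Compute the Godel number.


Encode each element as an exponent of the corresponding prime:
  2^2 = 4
  3^4 = 81
Product = 4 * 81 = 324

324


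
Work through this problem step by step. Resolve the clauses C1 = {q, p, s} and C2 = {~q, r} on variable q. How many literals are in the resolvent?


Remove q from C1 and ~q from C2.
C1 remainder: {p, s}
C2 remainder: {r}
Union (resolvent): {p, r, s}
Resolvent has 3 literal(s).

3


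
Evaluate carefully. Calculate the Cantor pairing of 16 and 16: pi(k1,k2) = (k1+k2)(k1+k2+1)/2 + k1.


k1 + k2 = 32
(k1+k2)(k1+k2+1)/2 = 32 * 33 / 2 = 528
pi = 528 + 16 = 544

544


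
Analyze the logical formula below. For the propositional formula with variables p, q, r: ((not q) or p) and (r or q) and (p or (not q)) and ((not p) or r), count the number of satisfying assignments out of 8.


Evaluate all 8 assignments for p, q, r:
p=0, q=0, r=0: 0
p=0, q=0, r=1: 1
p=0, q=1, r=0: 0
p=0, q=1, r=1: 0
p=1, q=0, r=0: 0
p=1, q=0, r=1: 1
p=1, q=1, r=0: 0
p=1, q=1, r=1: 1
Satisfying count = 3

3


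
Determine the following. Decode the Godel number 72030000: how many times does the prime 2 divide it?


Factorize 72030000 by dividing by 2 repeatedly.
Division steps: 2 divides 72030000 exactly 4 time(s).
Exponent of 2 = 4

4


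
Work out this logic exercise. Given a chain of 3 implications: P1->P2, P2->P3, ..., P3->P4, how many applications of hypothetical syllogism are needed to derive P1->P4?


With 3 implications in a chain connecting 4 propositions:
P1->P2, P2->P3, ..., P3->P4
Steps needed = (number of implications) - 1 = 3 - 1 = 2

2


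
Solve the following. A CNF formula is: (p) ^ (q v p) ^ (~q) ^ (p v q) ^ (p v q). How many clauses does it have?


A CNF formula is a conjunction of clauses.
Clauses are separated by ^.
Counting the conjuncts: 5 clauses.

5


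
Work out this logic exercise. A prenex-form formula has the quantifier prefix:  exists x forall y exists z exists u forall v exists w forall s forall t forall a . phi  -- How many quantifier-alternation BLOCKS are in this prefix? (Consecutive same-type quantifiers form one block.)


Quantifier-type sequence: E A E E A E A A A  (A=forall, E=exists)
Group into maximal same-type runs:
  Ex1 | Ax1 | Ex2 | Ax1 | Ex1 | Ax3
Number of blocks = 6

6


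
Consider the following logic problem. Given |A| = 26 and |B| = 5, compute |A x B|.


The Cartesian product A x B contains all ordered pairs (a, b).
|A x B| = |A| * |B| = 26 * 5 = 130

130


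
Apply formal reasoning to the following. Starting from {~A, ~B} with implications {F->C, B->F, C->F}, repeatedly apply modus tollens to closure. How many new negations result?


Initial negated facts: {~A, ~B}
Apply modus tollens to closure:
  (no implication fires)
Final negated: {~A, ~B}
New negations: {(none)}
Count = 0

0


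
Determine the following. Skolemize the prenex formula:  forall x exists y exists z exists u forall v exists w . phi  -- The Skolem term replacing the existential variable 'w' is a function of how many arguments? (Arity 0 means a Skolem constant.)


Quantifier prefix: forall x exists y exists z exists u forall v exists w
'w' is existentially quantified at position 6.
Universal variables preceding it: x, v
Skolem function arity = 2

2


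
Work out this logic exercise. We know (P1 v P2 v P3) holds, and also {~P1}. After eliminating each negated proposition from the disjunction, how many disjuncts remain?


Original disjuncts (3): P1, P2, P3
Negated (eliminate): ~P1
Remaining disjuncts: P2, P3
Count = 3 - 1 = 2

2


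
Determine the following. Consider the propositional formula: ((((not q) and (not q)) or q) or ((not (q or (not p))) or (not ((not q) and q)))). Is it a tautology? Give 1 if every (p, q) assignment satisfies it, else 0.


Check all 4 assignments:
p=0, q=0: 1
p=0, q=1: 1
p=1, q=0: 1
p=1, q=1: 1
Satisfying count = 4/4.
Tautology iff count = 4: yes.

1


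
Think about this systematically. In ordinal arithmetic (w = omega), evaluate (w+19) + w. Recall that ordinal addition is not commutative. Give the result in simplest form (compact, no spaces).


Compute (w+19) + w.
Ordinal + is associative but NOT commutative; for finite n>0, n + w = w but w + n stays w+n.
(w+19) + w = w + (19+w) = w + w = w*2 (the finite tail 19 is absorbed by the right w).
Result = w*2

w*2


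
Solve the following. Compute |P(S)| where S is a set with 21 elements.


The power set of a set with n elements has 2^n elements.
|P(S)| = 2^21 = 2097152

2097152


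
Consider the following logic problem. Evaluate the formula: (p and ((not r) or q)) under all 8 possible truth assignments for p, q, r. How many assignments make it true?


Check all 8 assignments:
p=0, q=0, r=0: 0
p=0, q=0, r=1: 0
p=0, q=1, r=0: 0
p=0, q=1, r=1: 0
p=1, q=0, r=0: 1
p=1, q=0, r=1: 0
p=1, q=1, r=0: 1
p=1, q=1, r=1: 1
Count of True = 3

3


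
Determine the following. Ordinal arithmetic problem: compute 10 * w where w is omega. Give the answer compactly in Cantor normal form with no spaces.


Compute 10 * w.
Ordinal * is associative and left-distributive over +, but NOT commutative; for finite n>1, n*w = w but w*n stays w*n.
For finite n>0, n * w = sup{n*k : k<w} = w. So 10 * w = w.
Result = w

w


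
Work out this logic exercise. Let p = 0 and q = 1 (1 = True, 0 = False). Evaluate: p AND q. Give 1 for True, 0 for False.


p = 0, q = 1
Operation: p AND q
Evaluate: 0 AND 1 = 0

0


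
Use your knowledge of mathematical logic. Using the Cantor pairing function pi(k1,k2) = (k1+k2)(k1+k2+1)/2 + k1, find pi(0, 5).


k1 + k2 = 5
(k1+k2)(k1+k2+1)/2 = 5 * 6 / 2 = 15
pi = 15 + 0 = 15

15


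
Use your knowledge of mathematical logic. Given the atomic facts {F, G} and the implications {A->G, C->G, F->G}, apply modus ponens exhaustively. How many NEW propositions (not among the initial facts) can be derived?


Initial facts: {F, G}
Apply modus ponens to closure:
  (no implication fires)
Final known: {F, G}
New propositions: {(none)}
Count = 0

0


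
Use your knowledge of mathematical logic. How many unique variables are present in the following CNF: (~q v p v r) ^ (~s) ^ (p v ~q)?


Identify each variable that appears in the formula.
Variables found: p, q, r, s
Count = 4

4


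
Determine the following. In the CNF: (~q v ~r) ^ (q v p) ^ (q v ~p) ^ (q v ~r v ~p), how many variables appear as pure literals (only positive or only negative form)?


Check each variable for pure literal status:
p: mixed (not pure)
q: mixed (not pure)
r: pure negative
Pure literal count = 1

1


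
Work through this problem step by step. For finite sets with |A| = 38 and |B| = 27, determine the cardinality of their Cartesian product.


The Cartesian product A x B contains all ordered pairs (a, b).
|A x B| = |A| * |B| = 38 * 27 = 1026

1026


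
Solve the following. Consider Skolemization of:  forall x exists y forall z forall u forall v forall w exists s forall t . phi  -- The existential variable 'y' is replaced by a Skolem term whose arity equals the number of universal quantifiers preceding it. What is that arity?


Quantifier prefix: forall x exists y forall z forall u forall v forall w exists s forall t
'y' is existentially quantified at position 2.
Universal variables preceding it: x
Skolem function arity = 1

1


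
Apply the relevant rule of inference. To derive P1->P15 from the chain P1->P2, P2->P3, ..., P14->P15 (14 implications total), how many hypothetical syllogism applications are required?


With 14 implications in a chain connecting 15 propositions:
P1->P2, P2->P3, ..., P14->P15
Steps needed = (number of implications) - 1 = 14 - 1 = 13

13


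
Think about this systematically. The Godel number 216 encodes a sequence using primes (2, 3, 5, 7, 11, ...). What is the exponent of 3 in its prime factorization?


Factorize 216 by dividing by 3 repeatedly.
Division steps: 3 divides 216 exactly 3 time(s).
Exponent of 3 = 3

3


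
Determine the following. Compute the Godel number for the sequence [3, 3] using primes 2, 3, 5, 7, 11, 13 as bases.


Encode each element as an exponent of the corresponding prime:
  2^3 = 8
  3^3 = 27
Product = 8 * 27 = 216

216


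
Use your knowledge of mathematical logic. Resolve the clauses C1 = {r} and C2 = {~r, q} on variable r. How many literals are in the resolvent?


Remove r from C1 and ~r from C2.
C1 remainder: {}
C2 remainder: {q}
Union (resolvent): {q}
Resolvent has 1 literal(s).

1


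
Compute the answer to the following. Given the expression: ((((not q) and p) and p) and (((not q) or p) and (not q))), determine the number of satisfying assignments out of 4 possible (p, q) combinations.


Check all 4 assignments:
p=0, q=0: 0
p=0, q=1: 0
p=1, q=0: 1
p=1, q=1: 0
Count of True = 1

1


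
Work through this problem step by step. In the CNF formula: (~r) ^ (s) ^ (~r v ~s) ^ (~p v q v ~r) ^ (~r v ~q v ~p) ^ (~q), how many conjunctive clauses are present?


A CNF formula is a conjunction of clauses.
Clauses are separated by ^.
Counting the conjuncts: 6 clauses.

6


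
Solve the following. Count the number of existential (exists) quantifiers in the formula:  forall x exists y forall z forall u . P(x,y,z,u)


Quantifier prefix: forall x exists y forall z forall u
Mark each quantifier type:
  U E U U
Universal count = 3, Existential count = 1
Asked for existential (exists) quantifiers: 1

1


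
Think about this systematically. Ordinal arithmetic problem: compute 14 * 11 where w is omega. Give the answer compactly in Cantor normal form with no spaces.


Compute 14 * 11.
Ordinal * is associative and left-distributive over +, but NOT commutative; for finite n>1, n*w = w but w*n stays w*n.
Both finite; ordinal * agrees with natural *: 14 * 11 = 154.
Result = 154

154


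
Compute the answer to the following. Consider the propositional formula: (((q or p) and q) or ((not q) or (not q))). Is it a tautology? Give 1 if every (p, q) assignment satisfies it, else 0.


Check all 4 assignments:
p=0, q=0: 1
p=0, q=1: 1
p=1, q=0: 1
p=1, q=1: 1
Satisfying count = 4/4.
Tautology iff count = 4: yes.

1


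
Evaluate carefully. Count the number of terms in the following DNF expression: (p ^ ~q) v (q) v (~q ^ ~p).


A DNF formula is a disjunction of terms (conjunctions).
Terms are separated by v.
Counting the disjuncts: 3 terms.

3


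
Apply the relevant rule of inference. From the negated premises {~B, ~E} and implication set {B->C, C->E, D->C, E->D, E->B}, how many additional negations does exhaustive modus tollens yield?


Initial negated facts: {~B, ~E}
Apply modus tollens to closure:
  ~E and C->E  =>  ~C
  ~C and D->C  =>  ~D
Final negated: {~B, ~C, ~D, ~E}
New negations: {~C, ~D}
Count = 2

2


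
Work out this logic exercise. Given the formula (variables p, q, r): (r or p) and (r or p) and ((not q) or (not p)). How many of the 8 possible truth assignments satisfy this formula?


Evaluate all 8 assignments for p, q, r:
p=0, q=0, r=0: 0
p=0, q=0, r=1: 1
p=0, q=1, r=0: 0
p=0, q=1, r=1: 1
p=1, q=0, r=0: 1
p=1, q=0, r=1: 1
p=1, q=1, r=0: 0
p=1, q=1, r=1: 0
Satisfying count = 4

4


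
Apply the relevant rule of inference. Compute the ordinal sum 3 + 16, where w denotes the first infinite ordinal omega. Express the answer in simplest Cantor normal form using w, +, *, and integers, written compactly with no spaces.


Compute 3 + 16.
Ordinal + is associative but NOT commutative; for finite n>0, n + w = w but w + n stays w+n.
Both operands finite; ordinal + agrees with natural +: 3 + 16 = 19.
Result = 19

19


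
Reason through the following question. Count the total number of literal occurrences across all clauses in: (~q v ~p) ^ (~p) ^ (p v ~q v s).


Counting literals in each clause:
Clause 1: 2 literal(s)
Clause 2: 1 literal(s)
Clause 3: 3 literal(s)
Total = 6

6


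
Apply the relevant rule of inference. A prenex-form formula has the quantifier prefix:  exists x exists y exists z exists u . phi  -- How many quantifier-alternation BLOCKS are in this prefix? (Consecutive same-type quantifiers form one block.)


Quantifier-type sequence: E E E E  (A=forall, E=exists)
Group into maximal same-type runs:
  Ex4
Number of blocks = 1

1


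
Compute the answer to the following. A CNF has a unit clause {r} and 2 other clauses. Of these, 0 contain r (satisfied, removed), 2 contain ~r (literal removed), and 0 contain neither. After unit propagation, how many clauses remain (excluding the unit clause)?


Satisfied (removed): 0
Shortened (remain): 2
Unchanged (remain): 0
Remaining = 2 + 0 = 2

2


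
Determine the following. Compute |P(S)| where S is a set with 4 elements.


The power set of a set with n elements has 2^n elements.
|P(S)| = 2^4 = 16

16


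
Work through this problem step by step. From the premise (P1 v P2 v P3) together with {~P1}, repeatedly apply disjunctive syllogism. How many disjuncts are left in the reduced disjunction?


Original disjuncts (3): P1, P2, P3
Negated (eliminate): ~P1
Remaining disjuncts: P2, P3
Count = 3 - 1 = 2

2


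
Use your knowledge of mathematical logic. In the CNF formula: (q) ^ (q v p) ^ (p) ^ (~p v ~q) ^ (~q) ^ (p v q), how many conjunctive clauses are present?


A CNF formula is a conjunction of clauses.
Clauses are separated by ^.
Counting the conjuncts: 6 clauses.

6


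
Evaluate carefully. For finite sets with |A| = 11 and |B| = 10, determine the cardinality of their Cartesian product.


The Cartesian product A x B contains all ordered pairs (a, b).
|A x B| = |A| * |B| = 11 * 10 = 110

110


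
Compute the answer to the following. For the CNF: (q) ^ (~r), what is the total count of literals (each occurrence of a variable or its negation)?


Counting literals in each clause:
Clause 1: 1 literal(s)
Clause 2: 1 literal(s)
Total = 2

2


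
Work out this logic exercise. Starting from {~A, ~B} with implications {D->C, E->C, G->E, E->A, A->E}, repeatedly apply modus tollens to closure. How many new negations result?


Initial negated facts: {~A, ~B}
Apply modus tollens to closure:
  ~A and E->A  =>  ~E
  ~E and G->E  =>  ~G
Final negated: {~A, ~B, ~E, ~G}
New negations: {~E, ~G}
Count = 2

2


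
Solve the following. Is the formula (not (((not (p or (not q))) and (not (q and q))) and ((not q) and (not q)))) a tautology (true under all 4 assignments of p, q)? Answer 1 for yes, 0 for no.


Check all 4 assignments:
p=0, q=0: 1
p=0, q=1: 1
p=1, q=0: 1
p=1, q=1: 1
Satisfying count = 4/4.
Tautology iff count = 4: yes.

1


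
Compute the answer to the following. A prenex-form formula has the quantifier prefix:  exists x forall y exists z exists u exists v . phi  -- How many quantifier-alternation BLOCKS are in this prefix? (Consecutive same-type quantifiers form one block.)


Quantifier-type sequence: E A E E E  (A=forall, E=exists)
Group into maximal same-type runs:
  Ex1 | Ax1 | Ex3
Number of blocks = 3

3


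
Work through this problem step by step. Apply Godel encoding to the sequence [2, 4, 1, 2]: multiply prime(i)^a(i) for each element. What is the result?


Encode each element as an exponent of the corresponding prime:
  2^2 = 4
  3^4 = 81
  5^1 = 5
  7^2 = 49
Product = 4 * 81 * 5 * 49 = 79380

79380


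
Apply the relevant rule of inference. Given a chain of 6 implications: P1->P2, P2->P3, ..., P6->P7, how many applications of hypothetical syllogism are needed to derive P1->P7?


With 6 implications in a chain connecting 7 propositions:
P1->P2, P2->P3, ..., P6->P7
Steps needed = (number of implications) - 1 = 6 - 1 = 5

5


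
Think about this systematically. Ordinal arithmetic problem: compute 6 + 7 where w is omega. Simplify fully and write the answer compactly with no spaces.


Compute 6 + 7.
Ordinal + is associative but NOT commutative; for finite n>0, n + w = w but w + n stays w+n.
Both operands finite; ordinal + agrees with natural +: 6 + 7 = 13.
Result = 13

13


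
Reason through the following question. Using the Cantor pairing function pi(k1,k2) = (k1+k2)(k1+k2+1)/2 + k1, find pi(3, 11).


k1 + k2 = 14
(k1+k2)(k1+k2+1)/2 = 14 * 15 / 2 = 105
pi = 105 + 3 = 108

108


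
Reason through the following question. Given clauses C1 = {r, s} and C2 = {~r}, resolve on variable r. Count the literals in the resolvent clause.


Remove r from C1 and ~r from C2.
C1 remainder: {s}
C2 remainder: {}
Union (resolvent): {s}
Resolvent has 1 literal(s).

1


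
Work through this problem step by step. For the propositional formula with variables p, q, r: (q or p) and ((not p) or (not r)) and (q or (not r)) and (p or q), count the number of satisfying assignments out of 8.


Evaluate all 8 assignments for p, q, r:
p=0, q=0, r=0: 0
p=0, q=0, r=1: 0
p=0, q=1, r=0: 1
p=0, q=1, r=1: 1
p=1, q=0, r=0: 1
p=1, q=0, r=1: 0
p=1, q=1, r=0: 1
p=1, q=1, r=1: 0
Satisfying count = 4

4


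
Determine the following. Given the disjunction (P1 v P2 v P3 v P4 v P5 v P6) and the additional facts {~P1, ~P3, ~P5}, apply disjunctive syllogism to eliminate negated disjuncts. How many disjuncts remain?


Original disjuncts (6): P1, P2, P3, P4, P5, P6
Negated (eliminate): ~P1, ~P3, ~P5
Remaining disjuncts: P2, P4, P6
Count = 6 - 3 = 3

3


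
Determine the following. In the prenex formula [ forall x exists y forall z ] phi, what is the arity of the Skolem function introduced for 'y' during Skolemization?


Quantifier prefix: forall x exists y forall z
'y' is existentially quantified at position 2.
Universal variables preceding it: x
Skolem function arity = 1

1
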